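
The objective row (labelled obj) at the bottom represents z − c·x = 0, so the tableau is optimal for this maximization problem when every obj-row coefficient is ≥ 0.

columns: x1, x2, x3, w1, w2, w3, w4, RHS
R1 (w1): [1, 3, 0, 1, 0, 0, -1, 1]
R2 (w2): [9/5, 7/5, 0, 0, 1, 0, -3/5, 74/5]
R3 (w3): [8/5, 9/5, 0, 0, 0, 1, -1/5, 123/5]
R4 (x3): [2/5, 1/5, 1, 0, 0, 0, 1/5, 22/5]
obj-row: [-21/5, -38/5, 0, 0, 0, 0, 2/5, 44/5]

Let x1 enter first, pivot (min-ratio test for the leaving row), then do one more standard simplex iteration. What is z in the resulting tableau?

115/3

Ratio test on column x1 — row 1: 1/1 = 1; row 2: (74/5)/(9/5) = 74/9; row 3: (123/5)/(8/5) = 123/8; row 4: (22/5)/(2/5) = 11. Minimum is 1 at row 1 (w1 leaves); pivot element 1.
Pivot on row 1; the obj-row RHS becomes 44/5 − (-21/5)·1 = 13.
Next entering variable (most negative obj-row entry -19/5): w4.
Ratio test on column w4 — row 1: entry -1 ≤ 0; row 2: 13/(6/5) = 65/6; row 3: 23/(7/5) = 115/7; row 4: 4/(3/5) = 20/3. Minimum is 20/3 at row 4 (x3 leaves); pivot element 3/5.
After the second pivot the obj-row RHS is 13 − (-19/5)·(20/3) = 115/3.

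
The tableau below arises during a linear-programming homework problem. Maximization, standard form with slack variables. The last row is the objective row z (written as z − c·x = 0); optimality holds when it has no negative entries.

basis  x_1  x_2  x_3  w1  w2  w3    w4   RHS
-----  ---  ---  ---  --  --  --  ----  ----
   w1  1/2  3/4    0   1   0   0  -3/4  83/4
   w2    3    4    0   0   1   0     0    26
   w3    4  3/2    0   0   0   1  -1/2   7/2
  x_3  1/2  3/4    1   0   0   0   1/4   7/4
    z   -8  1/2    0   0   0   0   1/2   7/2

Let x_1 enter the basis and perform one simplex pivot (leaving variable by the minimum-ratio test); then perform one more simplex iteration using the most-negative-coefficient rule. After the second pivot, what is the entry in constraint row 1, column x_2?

Ratio test on column x_1 — row 1: (83/4)/(1/2) = 83/2; row 2: 26/3 = 26/3; row 3: (7/2)/4 = 7/8; row 4: (7/4)/(1/2) = 7/2. Minimum is 7/8 at row 3 (w3 leaves); pivot element 4.
Divide row 3 by 4; eliminate column x_1 from the other rows.
Second iteration: most negative z-row entry is -1/2 in column w4, so w4 enters.
Ratio test on column w4 — row 1: entry -11/16 ≤ 0; row 2: (187/8)/(3/8) = 187/3; row 3: entry -1/8 ≤ 0; row 4: (21/16)/(5/16) = 21/5. Minimum is 21/5 at row 4 (x_3 leaves); pivot element 5/16.
Divide row 4 by 5/16; eliminate column w4 from the other rows.
After both pivots, the entry at constraint row 1, column x_2 is 9/5.

9/5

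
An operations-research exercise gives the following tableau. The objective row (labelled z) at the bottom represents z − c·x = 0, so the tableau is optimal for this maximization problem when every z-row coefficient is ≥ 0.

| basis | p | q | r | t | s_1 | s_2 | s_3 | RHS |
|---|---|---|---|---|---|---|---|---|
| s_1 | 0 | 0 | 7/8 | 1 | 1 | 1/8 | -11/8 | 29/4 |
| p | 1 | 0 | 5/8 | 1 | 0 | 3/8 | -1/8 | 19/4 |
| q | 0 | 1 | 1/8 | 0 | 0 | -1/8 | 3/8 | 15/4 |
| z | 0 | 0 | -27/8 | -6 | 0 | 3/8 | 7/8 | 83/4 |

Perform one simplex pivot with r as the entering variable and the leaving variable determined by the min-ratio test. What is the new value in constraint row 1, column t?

Ratio test on column r — row 1: (29/4)/(7/8) = 58/7; row 2: (19/4)/(5/8) = 38/5; row 3: (15/4)/(1/8) = 30. Minimum is 38/5 at row 2 (p leaves); pivot element 5/8.
Divide row 2 by 5/8; eliminate column r from the other rows.
Row 1 update in column t: 1 − (7/8)·(8/5) = -2/5.

-2/5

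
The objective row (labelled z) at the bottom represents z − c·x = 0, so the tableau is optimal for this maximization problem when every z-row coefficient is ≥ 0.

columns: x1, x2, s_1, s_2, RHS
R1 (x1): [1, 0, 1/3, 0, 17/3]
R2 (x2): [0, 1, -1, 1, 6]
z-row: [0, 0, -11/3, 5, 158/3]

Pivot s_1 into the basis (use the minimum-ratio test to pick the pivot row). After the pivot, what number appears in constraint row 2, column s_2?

Ratio test on column s_1 — row 1: (17/3)/(1/3) = 17; row 2: entry -1 ≤ 0. Minimum is 17 at row 1 (x1 leaves); pivot element 1/3.
Divide row 1 by 1/3; eliminate column s_1 from the other rows.
Row 2 update in column s_2: 1 − (-1)·0 = 1.

1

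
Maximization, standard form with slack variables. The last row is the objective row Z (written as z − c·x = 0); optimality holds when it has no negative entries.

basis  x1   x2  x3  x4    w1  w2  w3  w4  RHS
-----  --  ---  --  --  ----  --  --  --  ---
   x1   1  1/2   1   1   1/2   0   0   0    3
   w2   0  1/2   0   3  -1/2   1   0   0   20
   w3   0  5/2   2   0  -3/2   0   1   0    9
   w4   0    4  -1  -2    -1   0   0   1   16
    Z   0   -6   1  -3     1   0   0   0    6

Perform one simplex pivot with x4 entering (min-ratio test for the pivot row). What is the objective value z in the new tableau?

15

Ratio test on column x4 — row 1: 3/1 = 3; row 2: 20/3 = 20/3; row 3: entry 0 ≤ 0; row 4: entry -2 ≤ 0. Minimum is 3 at row 1 (x1 leaves); pivot element 1.
Pivot on row 1; the Z-row RHS becomes 6 − (-3)·3 = 15.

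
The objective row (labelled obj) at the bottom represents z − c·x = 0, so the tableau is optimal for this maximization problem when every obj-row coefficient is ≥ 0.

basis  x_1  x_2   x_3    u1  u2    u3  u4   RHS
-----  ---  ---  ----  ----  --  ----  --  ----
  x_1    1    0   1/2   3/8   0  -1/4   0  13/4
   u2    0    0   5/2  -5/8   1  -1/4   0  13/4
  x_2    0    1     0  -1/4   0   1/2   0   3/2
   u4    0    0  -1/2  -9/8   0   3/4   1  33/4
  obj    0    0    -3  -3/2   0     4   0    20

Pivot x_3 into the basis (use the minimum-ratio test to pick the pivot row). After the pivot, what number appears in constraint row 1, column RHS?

Ratio test on column x_3 — row 1: (13/4)/(1/2) = 13/2; row 2: (13/4)/(5/2) = 13/10; row 3: entry 0 ≤ 0; row 4: entry -1/2 ≤ 0. Minimum is 13/10 at row 2 (u2 leaves); pivot element 5/2.
Divide row 2 by 5/2; eliminate column x_3 from the other rows.
Row 1 update in column RHS: 13/4 − (1/2)·(13/10) = 13/5.

13/5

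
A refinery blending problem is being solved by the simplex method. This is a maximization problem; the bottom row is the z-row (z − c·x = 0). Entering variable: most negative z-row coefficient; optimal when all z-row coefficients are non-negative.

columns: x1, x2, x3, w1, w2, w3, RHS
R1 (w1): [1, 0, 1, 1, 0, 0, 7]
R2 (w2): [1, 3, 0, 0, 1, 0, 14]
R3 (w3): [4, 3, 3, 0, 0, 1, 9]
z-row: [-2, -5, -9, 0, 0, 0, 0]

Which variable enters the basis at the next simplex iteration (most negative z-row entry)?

x3

Negative z-row entries: x1: -2, x2: -5, x3: -9.
The most negative is -9 in column x3, so x3 enters.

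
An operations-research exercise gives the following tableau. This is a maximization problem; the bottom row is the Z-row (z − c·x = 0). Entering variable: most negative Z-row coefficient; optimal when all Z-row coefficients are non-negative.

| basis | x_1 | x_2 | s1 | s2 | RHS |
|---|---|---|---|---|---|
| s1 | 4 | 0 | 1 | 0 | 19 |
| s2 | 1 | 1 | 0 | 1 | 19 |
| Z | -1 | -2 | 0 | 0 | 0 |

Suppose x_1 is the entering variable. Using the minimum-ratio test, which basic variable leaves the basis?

Column x_1 entries and ratios — s1: 19/4 = 19/4; s2: 19/1 = 19.
Smallest ratio is 19/4 in the row of s1, so s1 leaves.

s1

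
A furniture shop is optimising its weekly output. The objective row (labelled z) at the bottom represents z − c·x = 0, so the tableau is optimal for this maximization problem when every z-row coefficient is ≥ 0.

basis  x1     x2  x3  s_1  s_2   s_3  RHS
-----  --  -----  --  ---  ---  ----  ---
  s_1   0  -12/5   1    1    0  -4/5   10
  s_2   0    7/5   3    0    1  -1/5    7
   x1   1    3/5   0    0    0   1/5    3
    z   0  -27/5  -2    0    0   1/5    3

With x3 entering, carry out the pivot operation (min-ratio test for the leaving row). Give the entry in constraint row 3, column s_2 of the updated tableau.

Ratio test on column x3 — row 1: 10/1 = 10; row 2: 7/3 = 7/3; row 3: entry 0 ≤ 0. Minimum is 7/3 at row 2 (s_2 leaves); pivot element 3.
Divide row 2 by 3; eliminate column x3 from the other rows.
Row 3 update in column s_2: 0 − 0·(1/3) = 0.

0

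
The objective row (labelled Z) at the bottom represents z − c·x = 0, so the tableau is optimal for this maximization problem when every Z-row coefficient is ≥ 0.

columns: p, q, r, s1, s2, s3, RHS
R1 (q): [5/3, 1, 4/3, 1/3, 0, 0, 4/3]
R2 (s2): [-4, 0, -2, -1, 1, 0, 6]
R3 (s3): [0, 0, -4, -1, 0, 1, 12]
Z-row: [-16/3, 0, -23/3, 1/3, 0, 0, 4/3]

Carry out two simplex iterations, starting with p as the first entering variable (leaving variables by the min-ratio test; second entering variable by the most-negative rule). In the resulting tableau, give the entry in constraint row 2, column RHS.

Ratio test on column p — row 1: (4/3)/(5/3) = 4/5; row 2: entry -4 ≤ 0; row 3: entry 0 ≤ 0. Minimum is 4/5 at row 1 (q leaves); pivot element 5/3.
Divide row 1 by 5/3; eliminate column p from the other rows.
Second iteration: most negative Z-row entry is -17/5 in column r, so r enters.
Ratio test on column r — row 1: (4/5)/(4/5) = 1; row 2: (46/5)/(6/5) = 23/3; row 3: entry -4 ≤ 0. Minimum is 1 at row 1 (p leaves); pivot element 4/5.
Divide row 1 by 4/5; eliminate column r from the other rows.
After both pivots, the entry at constraint row 2, column RHS is 8.

8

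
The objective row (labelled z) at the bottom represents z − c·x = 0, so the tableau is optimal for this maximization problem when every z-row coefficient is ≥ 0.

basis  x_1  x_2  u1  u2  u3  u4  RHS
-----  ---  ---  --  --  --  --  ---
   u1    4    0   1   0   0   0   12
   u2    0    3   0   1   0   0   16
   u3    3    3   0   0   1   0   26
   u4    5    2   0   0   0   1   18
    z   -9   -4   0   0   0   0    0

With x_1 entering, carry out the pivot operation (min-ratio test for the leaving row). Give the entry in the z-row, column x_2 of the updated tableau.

-4

Ratio test on column x_1 — row 1: 12/4 = 3; row 2: entry 0 ≤ 0; row 3: 26/3 = 26/3; row 4: 18/5 = 18/5. Minimum is 3 at row 1 (u1 leaves); pivot element 4.
Divide row 1 by 4; eliminate column x_1 from the other rows.
z-row update in column x_2: -4 − (-9)·0 = -4.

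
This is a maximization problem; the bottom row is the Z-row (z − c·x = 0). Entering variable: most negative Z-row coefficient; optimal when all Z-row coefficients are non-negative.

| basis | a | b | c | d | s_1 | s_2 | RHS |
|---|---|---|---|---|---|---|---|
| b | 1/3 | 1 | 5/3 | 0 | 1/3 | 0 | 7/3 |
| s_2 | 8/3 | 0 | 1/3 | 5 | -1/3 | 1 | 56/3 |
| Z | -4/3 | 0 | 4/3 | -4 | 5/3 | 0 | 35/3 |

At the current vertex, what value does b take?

7/3

b is basic (row 1); its value is the RHS of that row, 7/3.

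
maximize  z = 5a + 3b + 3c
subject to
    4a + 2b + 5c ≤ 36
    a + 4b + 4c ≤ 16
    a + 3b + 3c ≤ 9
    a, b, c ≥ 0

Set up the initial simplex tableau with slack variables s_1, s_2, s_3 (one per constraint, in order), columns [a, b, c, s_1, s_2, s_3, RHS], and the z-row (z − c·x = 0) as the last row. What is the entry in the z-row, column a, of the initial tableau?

-5

The z-row carries the negated objective coefficients: the a entry is -5.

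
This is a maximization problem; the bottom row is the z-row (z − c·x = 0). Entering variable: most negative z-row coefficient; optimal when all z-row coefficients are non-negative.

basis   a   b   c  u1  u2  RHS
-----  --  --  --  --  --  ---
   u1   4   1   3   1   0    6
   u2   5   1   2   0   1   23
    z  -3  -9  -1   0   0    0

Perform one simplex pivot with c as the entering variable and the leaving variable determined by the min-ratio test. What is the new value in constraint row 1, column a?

Ratio test on column c — row 1: 6/3 = 2; row 2: 23/2 = 23/2. Minimum is 2 at row 1 (u1 leaves); pivot element 3.
Divide row 1 by 3; eliminate column c from the other rows.
In the new row 1, the a entry is the old entry divided by the pivot: 4/3 = 4/3.

4/3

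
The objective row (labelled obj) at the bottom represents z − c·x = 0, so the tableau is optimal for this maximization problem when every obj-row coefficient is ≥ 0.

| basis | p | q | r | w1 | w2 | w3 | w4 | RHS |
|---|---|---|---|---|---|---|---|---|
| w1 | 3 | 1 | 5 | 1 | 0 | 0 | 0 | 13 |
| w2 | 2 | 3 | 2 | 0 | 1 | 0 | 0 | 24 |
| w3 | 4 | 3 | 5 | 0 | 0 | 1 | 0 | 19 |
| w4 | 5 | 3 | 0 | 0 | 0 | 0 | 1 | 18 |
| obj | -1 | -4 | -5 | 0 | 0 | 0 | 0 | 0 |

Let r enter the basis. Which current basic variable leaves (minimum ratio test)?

Column r entries and ratios — w1: 13/5 = 13/5; w2: 24/2 = 12; w3: 19/5 = 19/5; w4: 0 ≤ 0, skip.
Smallest ratio is 13/5 in the row of w1, so w1 leaves.

w1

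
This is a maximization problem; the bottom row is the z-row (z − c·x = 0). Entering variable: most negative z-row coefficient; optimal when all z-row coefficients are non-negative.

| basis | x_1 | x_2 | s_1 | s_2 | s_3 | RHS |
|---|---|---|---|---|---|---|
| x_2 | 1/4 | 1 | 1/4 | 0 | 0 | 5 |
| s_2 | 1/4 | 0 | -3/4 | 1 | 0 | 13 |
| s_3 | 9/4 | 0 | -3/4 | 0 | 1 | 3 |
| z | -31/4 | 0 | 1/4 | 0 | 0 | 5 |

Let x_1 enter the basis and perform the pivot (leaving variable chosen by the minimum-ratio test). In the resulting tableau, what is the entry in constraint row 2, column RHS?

38/3

Ratio test on column x_1 — row 1: 5/(1/4) = 20; row 2: 13/(1/4) = 52; row 3: 3/(9/4) = 4/3. Minimum is 4/3 at row 3 (s_3 leaves); pivot element 9/4.
Divide row 3 by 9/4; eliminate column x_1 from the other rows.
Row 2 update in column RHS: 13 − (1/4)·(4/3) = 38/3.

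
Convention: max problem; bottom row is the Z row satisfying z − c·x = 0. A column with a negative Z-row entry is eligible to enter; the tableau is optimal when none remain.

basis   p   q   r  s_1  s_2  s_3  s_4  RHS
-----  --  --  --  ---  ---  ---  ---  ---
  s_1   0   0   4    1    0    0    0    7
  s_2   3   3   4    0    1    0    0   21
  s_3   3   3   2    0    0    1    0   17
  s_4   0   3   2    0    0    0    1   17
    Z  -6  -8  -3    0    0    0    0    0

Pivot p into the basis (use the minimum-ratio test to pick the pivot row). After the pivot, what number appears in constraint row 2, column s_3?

Ratio test on column p — row 1: entry 0 ≤ 0; row 2: 21/3 = 7; row 3: 17/3 = 17/3; row 4: entry 0 ≤ 0. Minimum is 17/3 at row 3 (s_3 leaves); pivot element 3.
Divide row 3 by 3; eliminate column p from the other rows.
Row 2 update in column s_3: 0 − 3·(1/3) = -1.

-1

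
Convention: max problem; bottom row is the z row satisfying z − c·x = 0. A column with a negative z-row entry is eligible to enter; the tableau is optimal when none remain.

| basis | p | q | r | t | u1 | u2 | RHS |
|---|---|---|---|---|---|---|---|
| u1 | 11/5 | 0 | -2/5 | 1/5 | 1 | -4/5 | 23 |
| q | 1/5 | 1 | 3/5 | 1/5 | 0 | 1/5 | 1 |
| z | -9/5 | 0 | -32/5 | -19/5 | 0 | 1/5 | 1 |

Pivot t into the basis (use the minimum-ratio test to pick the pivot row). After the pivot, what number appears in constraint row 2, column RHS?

Ratio test on column t — row 1: 23/(1/5) = 115; row 2: 1/(1/5) = 5. Minimum is 5 at row 2 (q leaves); pivot element 1/5.
Divide row 2 by 1/5; eliminate column t from the other rows.
In the new row 2, the RHS entry is the old entry divided by the pivot: 1/(1/5) = 5.

5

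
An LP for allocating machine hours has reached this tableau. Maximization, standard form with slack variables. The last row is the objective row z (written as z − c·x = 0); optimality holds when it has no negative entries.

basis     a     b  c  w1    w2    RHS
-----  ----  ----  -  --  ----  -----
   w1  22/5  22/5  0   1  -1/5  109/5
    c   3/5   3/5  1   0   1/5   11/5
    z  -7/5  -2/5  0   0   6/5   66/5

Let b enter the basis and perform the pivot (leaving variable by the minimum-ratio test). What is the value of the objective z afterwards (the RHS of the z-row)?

Ratio test on column b — row 1: (109/5)/(22/5) = 109/22; row 2: (11/5)/(3/5) = 11/3. Minimum is 11/3 at row 2 (c leaves); pivot element 3/5.
Pivot on row 2; the z-row RHS becomes 66/5 − (-2/5)·(11/3) = 44/3.

44/3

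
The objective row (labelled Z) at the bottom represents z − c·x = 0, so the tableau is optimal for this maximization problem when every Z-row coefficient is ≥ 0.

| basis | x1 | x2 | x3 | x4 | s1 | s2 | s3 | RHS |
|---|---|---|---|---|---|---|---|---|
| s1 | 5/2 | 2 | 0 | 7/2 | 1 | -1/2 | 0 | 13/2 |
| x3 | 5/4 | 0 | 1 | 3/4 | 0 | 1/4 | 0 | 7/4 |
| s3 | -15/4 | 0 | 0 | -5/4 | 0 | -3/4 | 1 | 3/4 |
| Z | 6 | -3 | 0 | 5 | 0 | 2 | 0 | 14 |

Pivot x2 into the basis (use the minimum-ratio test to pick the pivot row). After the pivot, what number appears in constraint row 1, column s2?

-1/4

Ratio test on column x2 — row 1: (13/2)/2 = 13/4; row 2: entry 0 ≤ 0; row 3: entry 0 ≤ 0. Minimum is 13/4 at row 1 (s1 leaves); pivot element 2.
Divide row 1 by 2; eliminate column x2 from the other rows.
In the new row 1, the s2 entry is the old entry divided by the pivot: (-1/2)/2 = -1/4.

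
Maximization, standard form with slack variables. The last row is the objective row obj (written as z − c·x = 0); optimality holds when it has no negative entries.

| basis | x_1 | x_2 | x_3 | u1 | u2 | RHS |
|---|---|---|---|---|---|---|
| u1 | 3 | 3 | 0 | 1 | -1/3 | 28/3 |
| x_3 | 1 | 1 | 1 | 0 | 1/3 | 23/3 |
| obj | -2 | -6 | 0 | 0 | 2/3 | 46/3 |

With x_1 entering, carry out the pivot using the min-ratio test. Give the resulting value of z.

194/9

Ratio test on column x_1 — row 1: (28/3)/3 = 28/9; row 2: (23/3)/1 = 23/3. Minimum is 28/9 at row 1 (u1 leaves); pivot element 3.
Pivot on row 1; the obj-row RHS becomes 46/3 − (-2)·(28/9) = 194/9.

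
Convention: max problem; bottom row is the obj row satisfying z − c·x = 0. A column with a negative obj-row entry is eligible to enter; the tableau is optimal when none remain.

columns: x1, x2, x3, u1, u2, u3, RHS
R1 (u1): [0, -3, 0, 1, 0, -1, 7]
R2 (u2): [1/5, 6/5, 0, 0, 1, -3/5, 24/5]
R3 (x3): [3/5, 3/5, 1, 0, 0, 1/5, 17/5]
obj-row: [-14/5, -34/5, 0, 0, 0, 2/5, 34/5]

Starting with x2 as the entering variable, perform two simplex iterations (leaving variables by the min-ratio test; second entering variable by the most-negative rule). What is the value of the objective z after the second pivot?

Ratio test on column x2 — row 1: entry -3 ≤ 0; row 2: (24/5)/(6/5) = 4; row 3: (17/5)/(3/5) = 17/3. Minimum is 4 at row 2 (u2 leaves); pivot element 6/5.
Pivot on row 2; the obj-row RHS becomes 34/5 − (-34/5)·4 = 34.
Next entering variable (most negative obj-row entry -3): u3.
Ratio test on column u3 — row 1: entry -5/2 ≤ 0; row 2: entry -1/2 ≤ 0; row 3: 1/(1/2) = 2. Minimum is 2 at row 3 (x3 leaves); pivot element 1/2.
After the second pivot the obj-row RHS is 34 − (-3)·2 = 40.

40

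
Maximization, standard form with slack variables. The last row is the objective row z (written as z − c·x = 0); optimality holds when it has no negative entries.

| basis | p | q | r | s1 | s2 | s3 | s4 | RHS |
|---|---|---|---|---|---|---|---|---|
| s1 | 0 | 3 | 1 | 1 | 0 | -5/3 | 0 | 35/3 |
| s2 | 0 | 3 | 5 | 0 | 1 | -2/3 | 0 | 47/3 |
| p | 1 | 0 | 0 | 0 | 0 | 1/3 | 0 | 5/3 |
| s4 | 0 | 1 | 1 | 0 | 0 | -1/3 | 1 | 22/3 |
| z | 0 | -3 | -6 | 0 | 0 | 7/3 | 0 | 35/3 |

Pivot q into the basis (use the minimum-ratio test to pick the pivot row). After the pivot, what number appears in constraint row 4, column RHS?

Ratio test on column q — row 1: (35/3)/3 = 35/9; row 2: (47/3)/3 = 47/9; row 3: entry 0 ≤ 0; row 4: (22/3)/1 = 22/3. Minimum is 35/9 at row 1 (s1 leaves); pivot element 3.
Divide row 1 by 3; eliminate column q from the other rows.
Row 4 update in column RHS: 22/3 − 1·(35/9) = 31/9.

31/9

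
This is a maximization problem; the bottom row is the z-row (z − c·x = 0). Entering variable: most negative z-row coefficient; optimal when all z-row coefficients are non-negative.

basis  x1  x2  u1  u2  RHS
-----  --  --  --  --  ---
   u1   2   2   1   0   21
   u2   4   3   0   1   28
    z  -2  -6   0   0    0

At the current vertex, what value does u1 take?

21

u1 is basic (row 1); its value is the RHS of that row, 21.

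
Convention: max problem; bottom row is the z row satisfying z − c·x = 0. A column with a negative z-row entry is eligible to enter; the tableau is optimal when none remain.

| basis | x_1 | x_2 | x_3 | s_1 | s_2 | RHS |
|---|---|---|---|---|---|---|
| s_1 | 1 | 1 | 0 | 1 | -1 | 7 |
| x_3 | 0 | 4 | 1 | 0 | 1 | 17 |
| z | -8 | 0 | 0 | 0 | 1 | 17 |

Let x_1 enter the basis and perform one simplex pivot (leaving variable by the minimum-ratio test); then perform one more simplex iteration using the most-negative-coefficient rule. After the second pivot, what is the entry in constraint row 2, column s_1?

0

Ratio test on column x_1 — row 1: 7/1 = 7; row 2: entry 0 ≤ 0. Minimum is 7 at row 1 (s_1 leaves); pivot element 1.
Divide row 1 by 1; eliminate column x_1 from the other rows.
Second iteration: most negative z-row entry is -7 in column s_2, so s_2 enters.
Ratio test on column s_2 — row 1: entry -1 ≤ 0; row 2: 17/1 = 17. Minimum is 17 at row 2 (x_3 leaves); pivot element 1.
Divide row 2 by 1; eliminate column s_2 from the other rows.
After both pivots, the entry at constraint row 2, column s_1 is 0.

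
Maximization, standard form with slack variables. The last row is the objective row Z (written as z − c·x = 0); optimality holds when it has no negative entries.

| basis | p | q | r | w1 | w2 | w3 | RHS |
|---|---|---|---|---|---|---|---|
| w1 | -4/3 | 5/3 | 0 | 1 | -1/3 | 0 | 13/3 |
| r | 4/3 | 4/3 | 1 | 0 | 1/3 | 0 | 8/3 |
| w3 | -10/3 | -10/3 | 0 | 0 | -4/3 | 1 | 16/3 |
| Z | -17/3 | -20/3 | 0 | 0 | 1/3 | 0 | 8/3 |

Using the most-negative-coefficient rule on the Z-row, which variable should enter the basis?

Negative Z-row entries: p: -17/3, q: -20/3.
The most negative is -20/3 in column q, so q enters.

q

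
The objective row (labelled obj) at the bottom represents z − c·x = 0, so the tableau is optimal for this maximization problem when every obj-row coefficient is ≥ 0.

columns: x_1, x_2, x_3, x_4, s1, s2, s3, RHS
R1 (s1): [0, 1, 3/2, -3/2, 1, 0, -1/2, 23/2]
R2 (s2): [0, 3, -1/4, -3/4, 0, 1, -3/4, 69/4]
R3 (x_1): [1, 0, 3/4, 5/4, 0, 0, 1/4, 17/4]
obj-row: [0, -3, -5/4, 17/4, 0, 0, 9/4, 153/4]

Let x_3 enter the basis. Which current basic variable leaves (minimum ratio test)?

Column x_3 entries and ratios — s1: (23/2)/(3/2) = 23/3; s2: -1/4 ≤ 0, skip; x_1: (17/4)/(3/4) = 17/3.
Smallest ratio is 17/3 in the row of x_1, so x_1 leaves.

x_1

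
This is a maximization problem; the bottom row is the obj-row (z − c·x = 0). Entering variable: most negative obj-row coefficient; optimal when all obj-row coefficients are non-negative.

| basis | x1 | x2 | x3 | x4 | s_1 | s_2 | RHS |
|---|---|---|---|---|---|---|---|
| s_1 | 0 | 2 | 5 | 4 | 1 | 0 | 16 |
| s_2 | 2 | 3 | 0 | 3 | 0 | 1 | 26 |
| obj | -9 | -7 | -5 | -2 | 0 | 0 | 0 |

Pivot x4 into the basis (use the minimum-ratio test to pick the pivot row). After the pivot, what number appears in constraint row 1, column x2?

Ratio test on column x4 — row 1: 16/4 = 4; row 2: 26/3 = 26/3. Minimum is 4 at row 1 (s_1 leaves); pivot element 4.
Divide row 1 by 4; eliminate column x4 from the other rows.
In the new row 1, the x2 entry is the old entry divided by the pivot: 2/4 = 1/2.

1/2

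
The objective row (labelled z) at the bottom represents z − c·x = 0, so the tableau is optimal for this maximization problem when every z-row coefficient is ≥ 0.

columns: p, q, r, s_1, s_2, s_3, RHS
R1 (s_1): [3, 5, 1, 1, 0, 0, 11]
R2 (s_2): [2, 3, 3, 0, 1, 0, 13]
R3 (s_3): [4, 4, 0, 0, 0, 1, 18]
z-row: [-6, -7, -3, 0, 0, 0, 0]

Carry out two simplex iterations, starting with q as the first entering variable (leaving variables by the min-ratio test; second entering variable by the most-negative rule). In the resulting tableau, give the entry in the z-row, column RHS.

Ratio test on column q — row 1: 11/5 = 11/5; row 2: 13/3 = 13/3; row 3: 18/4 = 9/2. Minimum is 11/5 at row 1 (s_1 leaves); pivot element 5.
Divide row 1 by 5; eliminate column q from the other rows.
Second iteration: most negative z-row entry is -9/5 in column p, so p enters.
Ratio test on column p — row 1: (11/5)/(3/5) = 11/3; row 2: (32/5)/(1/5) = 32; row 3: (46/5)/(8/5) = 23/4. Minimum is 11/3 at row 1 (q leaves); pivot element 3/5.
Divide row 1 by 3/5; eliminate column p from the other rows.
After both pivots, the entry at the z-row, column RHS is 22.

22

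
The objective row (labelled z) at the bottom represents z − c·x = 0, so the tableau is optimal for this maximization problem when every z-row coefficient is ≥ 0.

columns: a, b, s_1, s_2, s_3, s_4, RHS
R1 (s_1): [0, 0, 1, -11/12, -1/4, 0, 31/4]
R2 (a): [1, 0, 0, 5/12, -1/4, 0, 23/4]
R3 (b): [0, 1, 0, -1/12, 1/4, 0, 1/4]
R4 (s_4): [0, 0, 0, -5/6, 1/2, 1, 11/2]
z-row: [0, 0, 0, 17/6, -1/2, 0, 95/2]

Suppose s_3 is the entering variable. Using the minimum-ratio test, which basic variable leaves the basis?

b

Column s_3 entries and ratios — s_1: -1/4 ≤ 0, skip; a: -1/4 ≤ 0, skip; b: (1/4)/(1/4) = 1; s_4: (11/2)/(1/2) = 11.
Smallest ratio is 1 in the row of b, so b leaves.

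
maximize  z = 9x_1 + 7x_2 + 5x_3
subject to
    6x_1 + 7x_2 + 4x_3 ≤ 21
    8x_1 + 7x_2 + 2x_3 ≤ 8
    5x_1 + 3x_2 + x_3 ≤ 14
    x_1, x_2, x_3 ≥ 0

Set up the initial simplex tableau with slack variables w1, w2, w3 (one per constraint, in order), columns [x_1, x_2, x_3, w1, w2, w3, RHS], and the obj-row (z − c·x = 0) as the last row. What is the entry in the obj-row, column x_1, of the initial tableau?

-9

The obj-row carries the negated objective coefficients: the x_1 entry is -9.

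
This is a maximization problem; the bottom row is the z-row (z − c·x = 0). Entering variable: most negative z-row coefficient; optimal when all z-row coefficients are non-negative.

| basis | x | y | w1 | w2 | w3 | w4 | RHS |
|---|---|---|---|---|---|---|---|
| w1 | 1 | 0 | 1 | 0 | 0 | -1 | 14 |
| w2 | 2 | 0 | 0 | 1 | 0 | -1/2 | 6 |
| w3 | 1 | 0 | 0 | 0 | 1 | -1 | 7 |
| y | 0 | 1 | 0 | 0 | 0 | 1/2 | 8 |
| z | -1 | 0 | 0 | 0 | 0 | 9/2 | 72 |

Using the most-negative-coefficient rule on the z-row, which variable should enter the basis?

Negative z-row entries: x: -1.
The most negative is -1 in column x, so x enters.

x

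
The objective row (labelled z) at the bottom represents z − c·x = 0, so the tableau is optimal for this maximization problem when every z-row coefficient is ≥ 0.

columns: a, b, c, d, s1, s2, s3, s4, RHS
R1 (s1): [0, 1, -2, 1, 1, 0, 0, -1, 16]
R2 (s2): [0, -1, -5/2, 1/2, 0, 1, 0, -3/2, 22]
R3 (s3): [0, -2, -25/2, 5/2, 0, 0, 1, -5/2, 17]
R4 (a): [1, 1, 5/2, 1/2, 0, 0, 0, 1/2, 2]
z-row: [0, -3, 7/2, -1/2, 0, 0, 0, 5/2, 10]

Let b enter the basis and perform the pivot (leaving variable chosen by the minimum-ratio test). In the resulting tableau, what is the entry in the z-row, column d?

1

Ratio test on column b — row 1: 16/1 = 16; row 2: entry -1 ≤ 0; row 3: entry -2 ≤ 0; row 4: 2/1 = 2. Minimum is 2 at row 4 (a leaves); pivot element 1.
Divide row 4 by 1; eliminate column b from the other rows.
z-row update in column d: -1/2 − (-3)·(1/2) = 1.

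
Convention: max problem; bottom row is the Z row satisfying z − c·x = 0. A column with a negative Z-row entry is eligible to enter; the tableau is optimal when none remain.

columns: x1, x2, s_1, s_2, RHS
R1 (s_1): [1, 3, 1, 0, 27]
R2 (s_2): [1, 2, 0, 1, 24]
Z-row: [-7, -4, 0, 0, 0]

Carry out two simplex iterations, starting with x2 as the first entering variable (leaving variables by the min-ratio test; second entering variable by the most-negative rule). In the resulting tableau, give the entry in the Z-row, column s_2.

Ratio test on column x2 — row 1: 27/3 = 9; row 2: 24/2 = 12. Minimum is 9 at row 1 (s_1 leaves); pivot element 3.
Divide row 1 by 3; eliminate column x2 from the other rows.
Second iteration: most negative Z-row entry is -17/3 in column x1, so x1 enters.
Ratio test on column x1 — row 1: 9/(1/3) = 27; row 2: 6/(1/3) = 18. Minimum is 18 at row 2 (s_2 leaves); pivot element 1/3.
Divide row 2 by 1/3; eliminate column x1 from the other rows.
After both pivots, the entry at the Z-row, column s_2 is 17.

17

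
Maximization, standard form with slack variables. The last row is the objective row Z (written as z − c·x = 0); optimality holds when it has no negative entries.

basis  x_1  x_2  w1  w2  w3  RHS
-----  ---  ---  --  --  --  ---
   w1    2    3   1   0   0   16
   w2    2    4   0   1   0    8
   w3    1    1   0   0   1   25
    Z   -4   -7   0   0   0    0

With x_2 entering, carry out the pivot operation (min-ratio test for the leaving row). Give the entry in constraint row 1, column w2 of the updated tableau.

-3/4

Ratio test on column x_2 — row 1: 16/3 = 16/3; row 2: 8/4 = 2; row 3: 25/1 = 25. Minimum is 2 at row 2 (w2 leaves); pivot element 4.
Divide row 2 by 4; eliminate column x_2 from the other rows.
Row 1 update in column w2: 0 − 3·(1/4) = -3/4.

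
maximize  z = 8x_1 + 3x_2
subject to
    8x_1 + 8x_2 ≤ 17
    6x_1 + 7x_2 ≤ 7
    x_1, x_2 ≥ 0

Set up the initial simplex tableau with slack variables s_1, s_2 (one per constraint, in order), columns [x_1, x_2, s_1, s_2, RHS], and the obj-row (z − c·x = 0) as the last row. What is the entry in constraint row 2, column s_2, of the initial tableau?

Slack s_2 belongs to constraint 2; its column is the unit vector e_2, so the entry in row 2 is 1.

1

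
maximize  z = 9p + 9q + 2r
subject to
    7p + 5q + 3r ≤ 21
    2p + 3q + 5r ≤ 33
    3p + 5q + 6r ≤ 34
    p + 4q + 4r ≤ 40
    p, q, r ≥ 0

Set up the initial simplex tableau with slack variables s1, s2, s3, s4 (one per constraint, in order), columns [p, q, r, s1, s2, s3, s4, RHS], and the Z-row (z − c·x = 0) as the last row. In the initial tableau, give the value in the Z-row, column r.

The Z-row carries the negated objective coefficients: the r entry is -2.

-2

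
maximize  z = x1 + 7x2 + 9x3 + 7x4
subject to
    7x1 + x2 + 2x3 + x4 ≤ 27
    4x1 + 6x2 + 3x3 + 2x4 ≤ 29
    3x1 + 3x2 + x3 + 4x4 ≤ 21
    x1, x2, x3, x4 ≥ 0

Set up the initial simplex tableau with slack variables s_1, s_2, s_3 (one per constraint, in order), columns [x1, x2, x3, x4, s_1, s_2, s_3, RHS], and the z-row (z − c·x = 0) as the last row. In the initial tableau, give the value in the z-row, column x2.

-7

The z-row carries the negated objective coefficients: the x2 entry is -7.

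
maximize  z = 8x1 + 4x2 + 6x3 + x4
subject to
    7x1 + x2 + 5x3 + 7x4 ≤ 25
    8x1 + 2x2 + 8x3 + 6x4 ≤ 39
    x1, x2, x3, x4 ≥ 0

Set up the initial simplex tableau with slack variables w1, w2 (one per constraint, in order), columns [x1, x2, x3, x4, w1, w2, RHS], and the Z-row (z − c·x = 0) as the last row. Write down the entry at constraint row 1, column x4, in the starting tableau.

7

Constraint 1 has coefficient 7 on x4.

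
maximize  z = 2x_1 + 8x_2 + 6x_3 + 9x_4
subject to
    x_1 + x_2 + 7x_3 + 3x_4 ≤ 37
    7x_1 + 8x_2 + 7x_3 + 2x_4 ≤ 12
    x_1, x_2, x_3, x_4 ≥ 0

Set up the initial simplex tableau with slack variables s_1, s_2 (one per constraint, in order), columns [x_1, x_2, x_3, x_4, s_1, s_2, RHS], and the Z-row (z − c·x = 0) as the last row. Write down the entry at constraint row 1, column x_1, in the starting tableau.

Constraint 1 has coefficient 1 on x_1.

1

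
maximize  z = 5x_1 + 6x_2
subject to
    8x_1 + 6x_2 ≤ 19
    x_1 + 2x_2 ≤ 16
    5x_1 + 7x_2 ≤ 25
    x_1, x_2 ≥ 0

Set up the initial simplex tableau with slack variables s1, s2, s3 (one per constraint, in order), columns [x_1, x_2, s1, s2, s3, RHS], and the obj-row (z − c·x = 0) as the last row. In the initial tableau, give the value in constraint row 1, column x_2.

6

Constraint 1 has coefficient 6 on x_2.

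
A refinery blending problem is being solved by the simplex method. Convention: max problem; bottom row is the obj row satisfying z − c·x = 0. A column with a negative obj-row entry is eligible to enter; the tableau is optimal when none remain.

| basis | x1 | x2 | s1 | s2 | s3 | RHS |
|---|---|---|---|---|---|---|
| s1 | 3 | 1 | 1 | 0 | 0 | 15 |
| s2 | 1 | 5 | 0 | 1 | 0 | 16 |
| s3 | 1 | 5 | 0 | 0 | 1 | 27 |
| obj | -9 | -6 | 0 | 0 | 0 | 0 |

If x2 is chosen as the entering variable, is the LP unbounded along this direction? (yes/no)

no

Column x2 has positive entries in row(s) 1, 2, 3, so the ratio test bounds it — not unbounded.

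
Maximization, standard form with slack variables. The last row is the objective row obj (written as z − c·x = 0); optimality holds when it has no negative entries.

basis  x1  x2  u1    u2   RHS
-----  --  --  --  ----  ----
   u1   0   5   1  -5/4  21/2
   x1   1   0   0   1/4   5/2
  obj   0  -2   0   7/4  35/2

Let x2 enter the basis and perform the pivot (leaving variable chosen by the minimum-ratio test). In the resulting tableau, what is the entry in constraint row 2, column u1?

Ratio test on column x2 — row 1: (21/2)/5 = 21/10; row 2: entry 0 ≤ 0. Minimum is 21/10 at row 1 (u1 leaves); pivot element 5.
Divide row 1 by 5; eliminate column x2 from the other rows.
Row 2 update in column u1: 0 − 0·(1/5) = 0.

0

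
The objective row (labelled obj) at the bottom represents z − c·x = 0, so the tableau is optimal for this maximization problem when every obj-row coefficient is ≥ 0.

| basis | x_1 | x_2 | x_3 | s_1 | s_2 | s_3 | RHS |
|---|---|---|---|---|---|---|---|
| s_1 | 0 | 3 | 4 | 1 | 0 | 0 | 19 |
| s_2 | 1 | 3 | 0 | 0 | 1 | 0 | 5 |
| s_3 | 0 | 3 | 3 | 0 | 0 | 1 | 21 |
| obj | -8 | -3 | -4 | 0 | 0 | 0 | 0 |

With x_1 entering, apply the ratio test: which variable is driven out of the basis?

Column x_1 entries and ratios — s_1: 0 ≤ 0, skip; s_2: 5/1 = 5; s_3: 0 ≤ 0, skip.
Smallest ratio is 5 in the row of s_2, so s_2 leaves.

s_2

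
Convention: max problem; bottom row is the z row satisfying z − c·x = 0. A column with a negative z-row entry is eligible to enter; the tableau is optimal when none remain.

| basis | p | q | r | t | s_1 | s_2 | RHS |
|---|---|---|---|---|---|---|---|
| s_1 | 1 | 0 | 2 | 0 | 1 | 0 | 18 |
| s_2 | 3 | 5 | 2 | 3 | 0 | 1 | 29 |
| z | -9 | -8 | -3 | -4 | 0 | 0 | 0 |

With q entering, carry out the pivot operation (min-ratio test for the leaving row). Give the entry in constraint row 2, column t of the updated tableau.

Ratio test on column q — row 1: entry 0 ≤ 0; row 2: 29/5 = 29/5. Minimum is 29/5 at row 2 (s_2 leaves); pivot element 5.
Divide row 2 by 5; eliminate column q from the other rows.
In the new row 2, the t entry is the old entry divided by the pivot: 3/5 = 3/5.

3/5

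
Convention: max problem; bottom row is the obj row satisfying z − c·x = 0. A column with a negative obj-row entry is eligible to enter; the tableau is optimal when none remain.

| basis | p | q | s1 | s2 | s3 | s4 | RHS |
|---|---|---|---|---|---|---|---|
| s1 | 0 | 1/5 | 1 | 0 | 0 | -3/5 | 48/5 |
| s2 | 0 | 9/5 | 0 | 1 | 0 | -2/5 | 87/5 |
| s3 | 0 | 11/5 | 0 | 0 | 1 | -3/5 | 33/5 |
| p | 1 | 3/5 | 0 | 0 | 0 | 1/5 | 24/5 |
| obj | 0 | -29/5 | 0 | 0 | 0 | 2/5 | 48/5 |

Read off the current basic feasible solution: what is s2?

87/5

s2 is basic (row 2); its value is the RHS of that row, 87/5.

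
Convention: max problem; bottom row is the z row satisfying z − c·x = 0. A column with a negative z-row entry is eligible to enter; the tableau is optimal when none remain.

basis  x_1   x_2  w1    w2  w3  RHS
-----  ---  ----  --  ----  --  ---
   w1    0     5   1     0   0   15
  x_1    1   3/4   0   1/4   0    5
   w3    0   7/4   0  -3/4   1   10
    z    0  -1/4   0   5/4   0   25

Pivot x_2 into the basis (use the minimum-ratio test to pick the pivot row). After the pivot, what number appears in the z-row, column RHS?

103/4

Ratio test on column x_2 — row 1: 15/5 = 3; row 2: 5/(3/4) = 20/3; row 3: 10/(7/4) = 40/7. Minimum is 3 at row 1 (w1 leaves); pivot element 5.
Divide row 1 by 5; eliminate column x_2 from the other rows.
z-row update in column RHS: 25 − (-1/4)·3 = 103/4.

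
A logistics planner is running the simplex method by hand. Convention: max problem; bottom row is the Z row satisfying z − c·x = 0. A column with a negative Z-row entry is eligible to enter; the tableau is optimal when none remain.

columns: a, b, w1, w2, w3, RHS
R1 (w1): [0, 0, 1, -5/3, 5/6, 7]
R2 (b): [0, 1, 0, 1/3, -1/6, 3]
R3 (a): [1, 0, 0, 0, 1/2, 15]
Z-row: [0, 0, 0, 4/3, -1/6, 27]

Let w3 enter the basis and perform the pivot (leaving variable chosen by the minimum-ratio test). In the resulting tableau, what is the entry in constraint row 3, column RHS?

Ratio test on column w3 — row 1: 7/(5/6) = 42/5; row 2: entry -1/6 ≤ 0; row 3: 15/(1/2) = 30. Minimum is 42/5 at row 1 (w1 leaves); pivot element 5/6.
Divide row 1 by 5/6; eliminate column w3 from the other rows.
Row 3 update in column RHS: 15 − (1/2)·(42/5) = 54/5.

54/5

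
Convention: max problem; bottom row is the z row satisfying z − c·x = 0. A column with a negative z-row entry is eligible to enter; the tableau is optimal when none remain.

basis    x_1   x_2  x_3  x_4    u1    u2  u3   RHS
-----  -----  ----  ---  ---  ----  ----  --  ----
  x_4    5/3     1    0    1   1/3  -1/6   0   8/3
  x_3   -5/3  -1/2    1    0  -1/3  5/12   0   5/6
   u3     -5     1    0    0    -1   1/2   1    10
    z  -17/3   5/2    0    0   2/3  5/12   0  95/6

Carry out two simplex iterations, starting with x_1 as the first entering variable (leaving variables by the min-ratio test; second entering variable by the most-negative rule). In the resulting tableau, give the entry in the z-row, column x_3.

Ratio test on column x_1 — row 1: (8/3)/(5/3) = 8/5; row 2: entry -5/3 ≤ 0; row 3: entry -5 ≤ 0. Minimum is 8/5 at row 1 (x_4 leaves); pivot element 5/3.
Divide row 1 by 5/3; eliminate column x_1 from the other rows.
Second iteration: most negative z-row entry is -3/20 in column u2, so u2 enters.
Ratio test on column u2 — row 1: entry -1/10 ≤ 0; row 2: (7/2)/(1/4) = 14; row 3: entry 0 ≤ 0. Minimum is 14 at row 2 (x_3 leaves); pivot element 1/4.
Divide row 2 by 1/4; eliminate column u2 from the other rows.
After both pivots, the entry at the z-row, column x_3 is 3/5.

3/5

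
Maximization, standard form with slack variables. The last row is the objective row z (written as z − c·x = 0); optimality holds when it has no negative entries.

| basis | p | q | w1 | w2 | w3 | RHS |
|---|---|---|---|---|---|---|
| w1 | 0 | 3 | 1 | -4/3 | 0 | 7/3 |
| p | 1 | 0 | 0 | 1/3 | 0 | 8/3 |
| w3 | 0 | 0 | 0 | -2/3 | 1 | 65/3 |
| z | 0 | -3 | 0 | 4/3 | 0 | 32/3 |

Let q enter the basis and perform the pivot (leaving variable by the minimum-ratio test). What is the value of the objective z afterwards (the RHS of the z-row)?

Ratio test on column q — row 1: (7/3)/3 = 7/9; row 2: entry 0 ≤ 0; row 3: entry 0 ≤ 0. Minimum is 7/9 at row 1 (w1 leaves); pivot element 3.
Pivot on row 1; the z-row RHS becomes 32/3 − (-3)·(7/9) = 13.

13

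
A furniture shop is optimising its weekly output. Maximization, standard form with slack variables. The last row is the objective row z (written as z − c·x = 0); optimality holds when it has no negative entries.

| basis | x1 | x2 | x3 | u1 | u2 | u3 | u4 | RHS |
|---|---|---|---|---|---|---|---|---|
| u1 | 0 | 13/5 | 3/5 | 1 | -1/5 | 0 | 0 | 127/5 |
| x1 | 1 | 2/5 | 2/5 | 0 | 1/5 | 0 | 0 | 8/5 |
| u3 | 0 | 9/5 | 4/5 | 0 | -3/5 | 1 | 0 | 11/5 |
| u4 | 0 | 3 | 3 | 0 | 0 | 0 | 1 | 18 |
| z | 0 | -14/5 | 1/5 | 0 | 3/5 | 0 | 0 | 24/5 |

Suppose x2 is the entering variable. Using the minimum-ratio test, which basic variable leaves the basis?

Column x2 entries and ratios — u1: (127/5)/(13/5) = 127/13; x1: (8/5)/(2/5) = 4; u3: (11/5)/(9/5) = 11/9; u4: 18/3 = 6.
Smallest ratio is 11/9 in the row of u3, so u3 leaves.

u3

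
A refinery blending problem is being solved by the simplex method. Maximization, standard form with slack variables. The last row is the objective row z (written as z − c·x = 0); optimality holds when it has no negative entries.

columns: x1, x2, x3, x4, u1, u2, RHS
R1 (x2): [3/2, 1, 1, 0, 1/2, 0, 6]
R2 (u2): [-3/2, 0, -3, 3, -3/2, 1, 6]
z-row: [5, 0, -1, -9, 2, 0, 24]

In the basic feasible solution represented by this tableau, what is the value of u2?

6

u2 is basic (row 2); its value is the RHS of that row, 6.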